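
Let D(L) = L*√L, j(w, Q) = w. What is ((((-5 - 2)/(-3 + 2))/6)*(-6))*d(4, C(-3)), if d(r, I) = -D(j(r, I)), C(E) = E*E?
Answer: 56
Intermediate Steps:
C(E) = E²
D(L) = L^(3/2)
d(r, I) = -r^(3/2)
((((-5 - 2)/(-3 + 2))/6)*(-6))*d(4, C(-3)) = ((((-5 - 2)/(-3 + 2))/6)*(-6))*(-4^(3/2)) = ((-7/(-1)*(⅙))*(-6))*(-1*8) = ((-7*(-1)*(⅙))*(-6))*(-8) = ((7*(⅙))*(-6))*(-8) = ((7/6)*(-6))*(-8) = -7*(-8) = 56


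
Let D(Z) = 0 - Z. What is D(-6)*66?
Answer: 396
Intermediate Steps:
D(Z) = -Z
D(-6)*66 = -1*(-6)*66 = 6*66 = 396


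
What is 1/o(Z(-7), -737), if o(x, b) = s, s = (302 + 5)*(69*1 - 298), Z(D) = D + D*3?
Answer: -1/70303 ≈ -1.4224e-5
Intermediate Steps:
Z(D) = 4*D (Z(D) = D + 3*D = 4*D)
s = -70303 (s = 307*(69 - 298) = 307*(-229) = -70303)
o(x, b) = -70303
1/o(Z(-7), -737) = 1/(-70303) = -1/70303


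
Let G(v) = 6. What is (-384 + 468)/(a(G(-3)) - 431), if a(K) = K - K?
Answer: -84/431 ≈ -0.19490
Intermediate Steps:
a(K) = 0
(-384 + 468)/(a(G(-3)) - 431) = (-384 + 468)/(0 - 431) = 84/(-431) = 84*(-1/431) = -84/431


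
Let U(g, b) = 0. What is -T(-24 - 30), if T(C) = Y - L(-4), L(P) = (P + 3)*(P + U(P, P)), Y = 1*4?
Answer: 0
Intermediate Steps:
Y = 4
L(P) = P*(3 + P) (L(P) = (P + 3)*(P + 0) = (3 + P)*P = P*(3 + P))
T(C) = 0 (T(C) = 4 - (-4)*(3 - 4) = 4 - (-4)*(-1) = 4 - 1*4 = 4 - 4 = 0)
-T(-24 - 30) = -1*0 = 0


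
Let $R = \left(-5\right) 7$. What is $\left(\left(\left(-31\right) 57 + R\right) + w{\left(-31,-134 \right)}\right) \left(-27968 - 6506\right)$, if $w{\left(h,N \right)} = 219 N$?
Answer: $1073796152$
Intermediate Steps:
$R = -35$
$\left(\left(\left(-31\right) 57 + R\right) + w{\left(-31,-134 \right)}\right) \left(-27968 - 6506\right) = \left(\left(\left(-31\right) 57 - 35\right) + 219 \left(-134\right)\right) \left(-27968 - 6506\right) = \left(\left(-1767 - 35\right) - 29346\right) \left(-34474\right) = \left(-1802 - 29346\right) \left(-34474\right) = \left(-31148\right) \left(-34474\right) = 1073796152$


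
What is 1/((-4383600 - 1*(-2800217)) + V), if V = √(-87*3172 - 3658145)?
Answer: -1583383/2507105658798 - I*√3934109/2507105658798 ≈ -6.3156e-7 - 7.9114e-10*I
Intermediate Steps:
V = I*√3934109 (V = √(-275964 - 3658145) = √(-3934109) = I*√3934109 ≈ 1983.5*I)
1/((-4383600 - 1*(-2800217)) + V) = 1/((-4383600 - 1*(-2800217)) + I*√3934109) = 1/((-4383600 + 2800217) + I*√3934109) = 1/(-1583383 + I*√3934109)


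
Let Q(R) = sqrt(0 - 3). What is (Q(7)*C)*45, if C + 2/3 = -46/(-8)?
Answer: 915*I*sqrt(3)/4 ≈ 396.21*I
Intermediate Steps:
C = 61/12 (C = -2/3 - 46/(-8) = -2/3 - 46*(-1/8) = -2/3 + 23/4 = 61/12 ≈ 5.0833)
Q(R) = I*sqrt(3) (Q(R) = sqrt(-3) = I*sqrt(3))
(Q(7)*C)*45 = ((I*sqrt(3))*(61/12))*45 = (61*I*sqrt(3)/12)*45 = 915*I*sqrt(3)/4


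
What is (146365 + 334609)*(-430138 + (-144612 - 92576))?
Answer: -320966455524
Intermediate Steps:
(146365 + 334609)*(-430138 + (-144612 - 92576)) = 480974*(-430138 - 237188) = 480974*(-667326) = -320966455524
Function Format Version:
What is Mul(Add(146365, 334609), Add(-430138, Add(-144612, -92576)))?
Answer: -320966455524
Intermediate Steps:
Mul(Add(146365, 334609), Add(-430138, Add(-144612, -92576))) = Mul(480974, Add(-430138, -237188)) = Mul(480974, -667326) = -320966455524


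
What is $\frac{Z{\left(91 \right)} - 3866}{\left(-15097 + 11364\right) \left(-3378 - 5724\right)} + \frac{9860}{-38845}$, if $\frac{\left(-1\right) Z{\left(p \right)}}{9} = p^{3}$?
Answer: $- \frac{7042625141}{15527839062} \approx -0.45355$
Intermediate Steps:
$Z{\left(p \right)} = - 9 p^{3}$
$\frac{Z{\left(91 \right)} - 3866}{\left(-15097 + 11364\right) \left(-3378 - 5724\right)} + \frac{9860}{-38845} = \frac{- 9 \cdot 91^{3} - 3866}{\left(-15097 + 11364\right) \left(-3378 - 5724\right)} + \frac{9860}{-38845} = \frac{\left(-9\right) 753571 - 3866}{\left(-3733\right) \left(-9102\right)} + 9860 \left(- \frac{1}{38845}\right) = \frac{-6782139 - 3866}{33977766} - \frac{116}{457} = \left(-6786005\right) \frac{1}{33977766} - \frac{116}{457} = - \frac{6786005}{33977766} - \frac{116}{457} = - \frac{7042625141}{15527839062}$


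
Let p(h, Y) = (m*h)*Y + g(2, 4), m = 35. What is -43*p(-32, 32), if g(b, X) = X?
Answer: 1540948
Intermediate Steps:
p(h, Y) = 4 + 35*Y*h (p(h, Y) = (35*h)*Y + 4 = 35*Y*h + 4 = 4 + 35*Y*h)
-43*p(-32, 32) = -43*(4 + 35*32*(-32)) = -43*(4 - 35840) = -43*(-35836) = 1540948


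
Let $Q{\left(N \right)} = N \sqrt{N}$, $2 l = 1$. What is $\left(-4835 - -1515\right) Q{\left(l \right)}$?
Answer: $- 830 \sqrt{2} \approx -1173.8$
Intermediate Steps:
$l = \frac{1}{2}$ ($l = \frac{1}{2} \cdot 1 = \frac{1}{2} \approx 0.5$)
$Q{\left(N \right)} = N^{\frac{3}{2}}$
$\left(-4835 - -1515\right) Q{\left(l \right)} = \frac{-4835 - -1515}{2 \sqrt{2}} = \left(-4835 + 1515\right) \frac{\sqrt{2}}{4} = - 3320 \frac{\sqrt{2}}{4} = - 830 \sqrt{2}$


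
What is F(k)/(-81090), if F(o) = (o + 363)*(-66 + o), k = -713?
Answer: -27265/8109 ≈ -3.3623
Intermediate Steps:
F(o) = (-66 + o)*(363 + o) (F(o) = (363 + o)*(-66 + o) = (-66 + o)*(363 + o))
F(k)/(-81090) = (-23958 + (-713)**2 + 297*(-713))/(-81090) = (-23958 + 508369 - 211761)*(-1/81090) = 272650*(-1/81090) = -27265/8109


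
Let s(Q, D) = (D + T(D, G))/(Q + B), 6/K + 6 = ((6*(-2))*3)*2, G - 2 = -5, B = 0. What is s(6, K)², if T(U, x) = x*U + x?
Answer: 1369/6084 ≈ 0.22502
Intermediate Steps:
G = -3 (G = 2 - 5 = -3)
T(U, x) = x + U*x (T(U, x) = U*x + x = x + U*x)
K = -1/13 (K = 6/(-6 + ((6*(-2))*3)*2) = 6/(-6 - 12*3*2) = 6/(-6 - 36*2) = 6/(-6 - 72) = 6/(-78) = 6*(-1/78) = -1/13 ≈ -0.076923)
s(Q, D) = (-3 - 2*D)/Q (s(Q, D) = (D - 3*(1 + D))/(Q + 0) = (D + (-3 - 3*D))/Q = (-3 - 2*D)/Q)
s(6, K)² = ((-3 - 2*(-1/13))/6)² = ((-3 + 2/13)/6)² = ((⅙)*(-37/13))² = (-37/78)² = 1369/6084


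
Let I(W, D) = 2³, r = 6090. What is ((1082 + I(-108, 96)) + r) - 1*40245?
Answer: -33065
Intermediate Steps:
I(W, D) = 8
((1082 + I(-108, 96)) + r) - 1*40245 = ((1082 + 8) + 6090) - 1*40245 = (1090 + 6090) - 40245 = 7180 - 40245 = -33065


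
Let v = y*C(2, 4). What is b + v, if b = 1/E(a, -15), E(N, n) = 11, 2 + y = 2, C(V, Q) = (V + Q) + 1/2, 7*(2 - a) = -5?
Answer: 1/11 ≈ 0.090909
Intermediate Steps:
a = 19/7 (a = 2 - ⅐*(-5) = 2 + 5/7 = 19/7 ≈ 2.7143)
C(V, Q) = ½ + Q + V (C(V, Q) = (Q + V) + ½ = ½ + Q + V)
y = 0 (y = -2 + 2 = 0)
b = 1/11 ≈ 0.090909
v = 0 (v = 0*(½ + 4 + 2) = 0*(13/2) = 0)
b + v = 1/11 + 0 = 1/11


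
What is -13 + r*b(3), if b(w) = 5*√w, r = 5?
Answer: -13 + 25*√3 ≈ 30.301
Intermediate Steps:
-13 + r*b(3) = -13 + 5*(5*√3) = -13 + 25*√3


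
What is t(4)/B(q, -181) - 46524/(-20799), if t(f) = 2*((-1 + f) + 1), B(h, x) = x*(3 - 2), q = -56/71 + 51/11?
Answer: 2751484/1254873 ≈ 2.1926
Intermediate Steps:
q = 3005/781 (q = -56*1/71 + 51*(1/11) = -56/71 + 51/11 = 3005/781 ≈ 3.8476)
B(h, x) = x (B(h, x) = x*1 = x)
t(f) = 2*f
t(4)/B(q, -181) - 46524/(-20799) = (2*4)/(-181) - 46524/(-20799) = 8*(-1/181) - 46524*(-1/20799) = -8/181 + 15508/6933 = 2751484/1254873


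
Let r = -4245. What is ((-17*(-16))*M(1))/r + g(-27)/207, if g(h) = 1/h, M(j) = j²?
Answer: -508151/7908435 ≈ -0.064254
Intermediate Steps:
((-17*(-16))*M(1))/r + g(-27)/207 = (-17*(-16)*1²)/(-4245) + 1/(-27*207) = (272*1)*(-1/4245) - 1/27*1/207 = 272*(-1/4245) - 1/5589 = -272/4245 - 1/5589 = -508151/7908435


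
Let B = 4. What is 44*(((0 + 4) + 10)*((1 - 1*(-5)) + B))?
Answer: 6160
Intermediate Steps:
44*(((0 + 4) + 10)*((1 - 1*(-5)) + B)) = 44*(((0 + 4) + 10)*((1 - 1*(-5)) + 4)) = 44*((4 + 10)*((1 + 5) + 4)) = 44*(14*(6 + 4)) = 44*(14*10) = 44*140 = 6160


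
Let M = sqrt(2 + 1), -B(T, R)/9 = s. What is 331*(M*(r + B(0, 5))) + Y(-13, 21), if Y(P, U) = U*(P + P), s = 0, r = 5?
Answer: -546 + 1655*sqrt(3) ≈ 2320.5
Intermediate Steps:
B(T, R) = 0 (B(T, R) = -9*0 = 0)
Y(P, U) = 2*P*U (Y(P, U) = U*(2*P) = 2*P*U)
M = sqrt(3) ≈ 1.7320
331*(M*(r + B(0, 5))) + Y(-13, 21) = 331*(sqrt(3)*(5 + 0)) + 2*(-13)*21 = 331*(sqrt(3)*5) - 546 = 331*(5*sqrt(3)) - 546 = 1655*sqrt(3) - 546 = -546 + 1655*sqrt(3)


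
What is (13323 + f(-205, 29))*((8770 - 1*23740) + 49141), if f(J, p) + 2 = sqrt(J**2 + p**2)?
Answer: 455191891 + 34171*sqrt(42866) ≈ 4.6227e+8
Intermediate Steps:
f(J, p) = -2 + sqrt(J**2 + p**2)
(13323 + f(-205, 29))*((8770 - 1*23740) + 49141) = (13323 + (-2 + sqrt((-205)**2 + 29**2)))*((8770 - 1*23740) + 49141) = (13323 + (-2 + sqrt(42025 + 841)))*((8770 - 23740) + 49141) = (13323 + (-2 + sqrt(42866)))*(-14970 + 49141) = (13321 + sqrt(42866))*34171 = 455191891 + 34171*sqrt(42866)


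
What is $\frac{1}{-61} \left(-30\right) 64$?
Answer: $\frac{1920}{61} \approx 31.475$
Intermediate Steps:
$\frac{1}{-61} \left(-30\right) 64 = \left(- \frac{1}{61}\right) \left(-30\right) 64 = \frac{30}{61} \cdot 64 = \frac{1920}{61}$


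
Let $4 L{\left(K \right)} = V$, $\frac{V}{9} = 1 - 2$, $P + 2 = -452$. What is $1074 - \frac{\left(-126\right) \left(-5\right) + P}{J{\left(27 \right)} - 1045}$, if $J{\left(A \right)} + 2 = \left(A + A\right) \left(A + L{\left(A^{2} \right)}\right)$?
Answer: $\frac{621494}{579} \approx 1073.4$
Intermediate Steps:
$P = -454$ ($P = -2 - 452 = -454$)
$V = -9$ ($V = 9 \left(1 - 2\right) = 9 \left(-1\right) = -9$)
$L{\left(K \right)} = - \frac{9}{4}$ ($L{\left(K \right)} = \frac{1}{4} \left(-9\right) = - \frac{9}{4}$)
$J{\left(A \right)} = -2 + 2 A \left(- \frac{9}{4} + A\right)$ ($J{\left(A \right)} = -2 + \left(A + A\right) \left(A - \frac{9}{4}\right) = -2 + 2 A \left(- \frac{9}{4} + A\right)$)
$1074 - \frac{\left(-126\right) \left(-5\right) + P}{J{\left(27 \right)} - 1045} = 1074 - \frac{\left(-126\right) \left(-5\right) - 454}{\left(-2 + 2 \cdot 27^{2} - \frac{243}{2}\right) - 1045} = 1074 - \frac{630 - 454}{\left(-2 + 2 \cdot 729 - \frac{243}{2}\right) - 1045} = 1074 - \frac{176}{\left(-2 + 1458 - \frac{243}{2}\right) - 1045} = 1074 - \frac{176}{\frac{2669}{2} - 1045} = 1074 - \frac{176}{\frac{579}{2}} = 1074 - 176 \cdot \frac{2}{579} = 1074 - \frac{352}{579} = \frac{621494}{579}$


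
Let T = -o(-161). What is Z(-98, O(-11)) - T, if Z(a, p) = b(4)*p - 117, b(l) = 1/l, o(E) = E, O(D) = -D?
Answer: -1101/4 ≈ -275.25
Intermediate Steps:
Z(a, p) = -117 + p/4 (Z(a, p) = p/4 - 117 = -117 + p/4)
T = 161 (T = -1*(-161) = 161)
Z(-98, O(-11)) - T = (-117 + (-1*(-11))/4) - 1*161 = (-117 + (¼)*11) - 161 = (-117 + 11/4) - 161 = -457/4 - 161 = -1101/4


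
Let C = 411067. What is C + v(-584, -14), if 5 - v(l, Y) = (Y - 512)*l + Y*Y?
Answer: 103692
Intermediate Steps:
v(l, Y) = 5 - Y² - l*(-512 + Y) (v(l, Y) = 5 - ((Y - 512)*l + Y*Y) = 5 - ((-512 + Y)*l + Y²) = 5 - (l*(-512 + Y) + Y²) = 5 - (Y² + l*(-512 + Y)) = 5 + (-Y² - l*(-512 + Y)) = 5 - Y² - l*(-512 + Y))
C + v(-584, -14) = 411067 + (5 - 1*(-14)² + 512*(-584) - 1*(-14)*(-584)) = 411067 + (5 - 1*196 - 299008 - 8176) = 411067 + (5 - 196 - 299008 - 8176) = 411067 - 307375 = 103692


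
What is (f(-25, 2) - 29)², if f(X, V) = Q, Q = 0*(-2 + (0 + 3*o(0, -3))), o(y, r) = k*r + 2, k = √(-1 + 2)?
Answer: 841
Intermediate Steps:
k = 1 (k = √1 = 1)
o(y, r) = 2 + r (o(y, r) = 1*r + 2 = r + 2 = 2 + r)
Q = 0 (Q = 0*(-2 + (0 + 3*(2 - 3))) = 0*(-2 + (0 + 3*(-1))) = 0*(-2 + (0 - 3)) = 0*(-2 - 3) = 0*(-5) = 0)
f(X, V) = 0
(f(-25, 2) - 29)² = (0 - 29)² = (-29)² = 841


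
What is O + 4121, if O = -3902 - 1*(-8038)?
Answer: 8257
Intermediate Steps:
O = 4136 (O = -3902 + 8038 = 4136)
O + 4121 = 4136 + 4121 = 8257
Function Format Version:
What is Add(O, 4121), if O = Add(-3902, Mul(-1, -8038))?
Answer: 8257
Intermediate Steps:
O = 4136 (O = Add(-3902, 8038) = 4136)
Add(O, 4121) = Add(4136, 4121) = 8257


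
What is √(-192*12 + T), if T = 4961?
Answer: √2657 ≈ 51.546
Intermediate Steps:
√(-192*12 + T) = √(-192*12 + 4961) = √(-2304 + 4961) = √2657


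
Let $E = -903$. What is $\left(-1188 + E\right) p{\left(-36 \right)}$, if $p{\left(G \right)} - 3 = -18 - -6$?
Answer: $18819$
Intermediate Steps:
$p{\left(G \right)} = -9$ ($p{\left(G \right)} = 3 - 12 = -9$)
$\left(-1188 + E\right) p{\left(-36 \right)} = \left(-1188 - 903\right) \left(-9\right) = \left(-2091\right) \left(-9\right) = 18819$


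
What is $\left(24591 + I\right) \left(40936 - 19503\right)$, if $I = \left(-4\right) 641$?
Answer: $472104691$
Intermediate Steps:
$I = -2564$
$\left(24591 + I\right) \left(40936 - 19503\right) = \left(24591 - 2564\right) \left(40936 - 19503\right) = 22027 \cdot 21433 = 472104691$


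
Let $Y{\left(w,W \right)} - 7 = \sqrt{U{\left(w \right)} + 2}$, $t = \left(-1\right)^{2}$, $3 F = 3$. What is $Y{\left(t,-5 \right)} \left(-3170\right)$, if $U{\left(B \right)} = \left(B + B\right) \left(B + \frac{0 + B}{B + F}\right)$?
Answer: $-22190 - 3170 \sqrt{5} \approx -29278.0$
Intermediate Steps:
$F = 1$ ($F = \frac{1}{3} \cdot 3 = 1$)
$U{\left(B \right)} = 2 B \left(B + \frac{B}{1 + B}\right)$ ($U{\left(B \right)} = \left(B + B\right) \left(B + \frac{0 + B}{B + 1}\right) = 2 B \left(B + \frac{B}{1 + B}\right)$)
$t = 1$
$Y{\left(w,W \right)} = 7 + \sqrt{2 + \frac{2 w^{2} \left(2 + w\right)}{1 + w}}$ ($Y{\left(w,W \right)} = 7 + \sqrt{\frac{2 w^{2} \left(2 + w\right)}{1 + w} + 2} = 7 + \sqrt{2 + \frac{2 w^{2} \left(2 + w\right)}{1 + w}}$)
$Y{\left(t,-5 \right)} \left(-3170\right) = \left(7 + \sqrt{2} \sqrt{\frac{1 + 1 + 1^{2} \left(2 + 1\right)}{1 + 1}}\right) \left(-3170\right) = \left(7 + \sqrt{2} \sqrt{\frac{1 + 1 + 1 \cdot 3}{2}}\right) \left(-3170\right) = \left(7 + \sqrt{2} \sqrt{\frac{1 + 1 + 3}{2}}\right) \left(-3170\right) = \left(7 + \sqrt{2} \sqrt{\frac{1}{2} \cdot 5}\right) \left(-3170\right) = \left(7 + \sqrt{2} \sqrt{\frac{5}{2}}\right) \left(-3170\right) = \left(7 + \sqrt{2} \frac{\sqrt{10}}{2}\right) \left(-3170\right) = \left(7 + \sqrt{5}\right) \left(-3170\right) = -22190 - 3170 \sqrt{5}$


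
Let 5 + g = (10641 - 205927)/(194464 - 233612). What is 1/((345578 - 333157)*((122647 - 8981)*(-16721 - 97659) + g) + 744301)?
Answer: -19574/3160944081590682113 ≈ -6.1925e-15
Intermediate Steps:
g = -227/19574 (g = -5 + (10641 - 205927)/(194464 - 233612) = -5 - 195286/(-39148) = -5 - 195286*(-1/39148) = -5 + 97643/19574 = -227/19574 ≈ -0.011597)
1/((345578 - 333157)*((122647 - 8981)*(-16721 - 97659) + g) + 744301) = 1/((345578 - 333157)*((122647 - 8981)*(-16721 - 97659) - 227/19574) + 744301) = 1/(12421*(113666*(-114380) - 227/19574) + 744301) = 1/(12421*(-13001117080 - 227/19574) + 744301) = 1/(12421*(-254483865724147/19574) + 744301) = 1/(-3160944096159629887/19574 + 744301) = 1/(-3160944081590682113/19574) = -19574/3160944081590682113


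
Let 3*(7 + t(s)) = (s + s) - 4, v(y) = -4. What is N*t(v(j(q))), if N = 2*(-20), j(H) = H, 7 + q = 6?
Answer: 440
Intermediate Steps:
q = -1 (q = -7 + 6 = -1)
N = -40
t(s) = -25/3 + 2*s/3 (t(s) = -7 + ((s + s) - 4)/3 = -7 + (2*s - 4)/3 = -7 + (-4 + 2*s)/3 = -7 + (-4/3 + 2*s/3) = -25/3 + 2*s/3)
N*t(v(j(q))) = -40*(-25/3 + (2/3)*(-4)) = -40*(-25/3 - 8/3) = -40*(-11) = 440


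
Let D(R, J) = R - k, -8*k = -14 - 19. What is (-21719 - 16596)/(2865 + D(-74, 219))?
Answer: -61304/4459 ≈ -13.748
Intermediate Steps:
k = 33/8 (k = -(-14 - 19)/8 = -1/8*(-33) = 33/8 ≈ 4.1250)
D(R, J) = -33/8 + R (D(R, J) = R - 1*33/8 = R - 33/8 = -33/8 + R)
(-21719 - 16596)/(2865 + D(-74, 219)) = (-21719 - 16596)/(2865 + (-33/8 - 74)) = -38315/(2865 - 625/8) = -38315/22295/8 = -38315*8/22295 = -61304/4459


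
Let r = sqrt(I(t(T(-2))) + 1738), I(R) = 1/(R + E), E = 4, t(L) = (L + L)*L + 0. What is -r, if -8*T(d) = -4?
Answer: -2*sqrt(3911)/3 ≈ -41.692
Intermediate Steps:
T(d) = 1/2 (T(d) = -1/8*(-4) = 1/2)
t(L) = 2*L**2 (t(L) = (2*L)*L + 0 = 2*L**2 + 0 = 2*L**2)
I(R) = 1/(4 + R) (I(R) = 1/(R + 4) = 1/(4 + R))
r = 2*sqrt(3911)/3 (r = sqrt(1/(4 + 2*(1/2)**2) + 1738) = sqrt(1/(4 + 2*(1/4)) + 1738) = sqrt(1/(4 + 1/2) + 1738) = sqrt(1/(9/2) + 1738) = sqrt(2/9 + 1738) = sqrt(15644/9) = 2*sqrt(3911)/3 ≈ 41.692)
-r = -2*sqrt(3911)/3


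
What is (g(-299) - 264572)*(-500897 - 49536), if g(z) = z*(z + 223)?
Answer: 133121120184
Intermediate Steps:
g(z) = z*(223 + z)
(g(-299) - 264572)*(-500897 - 49536) = (-299*(223 - 299) - 264572)*(-500897 - 49536) = (-299*(-76) - 264572)*(-550433) = (22724 - 264572)*(-550433) = -241848*(-550433) = 133121120184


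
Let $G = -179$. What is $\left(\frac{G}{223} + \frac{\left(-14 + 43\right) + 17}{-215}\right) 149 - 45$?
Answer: $- \frac{9420232}{47945} \approx -196.48$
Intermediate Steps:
$\left(\frac{G}{223} + \frac{\left(-14 + 43\right) + 17}{-215}\right) 149 - 45 = \left(- \frac{179}{223} + \frac{\left(-14 + 43\right) + 17}{-215}\right) 149 - 45 = \left(\left(-179\right) \frac{1}{223} + \left(29 + 17\right) \left(- \frac{1}{215}\right)\right) 149 - 45 = \left(- \frac{179}{223} + 46 \left(- \frac{1}{215}\right)\right) 149 - 45 = \left(- \frac{179}{223} - \frac{46}{215}\right) 149 - 45 = \left(- \frac{48743}{47945}\right) 149 - 45 = - \frac{7262707}{47945} - 45 = - \frac{9420232}{47945}$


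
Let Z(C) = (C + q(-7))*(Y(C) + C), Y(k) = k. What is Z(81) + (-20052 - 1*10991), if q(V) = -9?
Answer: -19379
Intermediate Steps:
Z(C) = 2*C*(-9 + C) (Z(C) = (C - 9)*(C + C) = (-9 + C)*(2*C) = 2*C*(-9 + C))
Z(81) + (-20052 - 1*10991) = 2*81*(-9 + 81) + (-20052 - 1*10991) = 2*81*72 + (-20052 - 10991) = 11664 - 31043 = -19379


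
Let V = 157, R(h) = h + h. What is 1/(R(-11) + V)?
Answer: 1/135 ≈ 0.0074074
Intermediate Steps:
R(h) = 2*h
1/(R(-11) + V) = 1/(2*(-11) + 157) = 1/(-22 + 157) = 1/135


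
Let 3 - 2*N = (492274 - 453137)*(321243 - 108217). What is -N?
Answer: 8337198559/2 ≈ 4.1686e+9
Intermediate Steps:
N = -8337198559/2 (N = 3/2 - (492274 - 453137)*(321243 - 108217)/2 = 3/2 - 39137*213026/2 = 3/2 - ½*8337198562 = 3/2 - 4168599281 = -8337198559/2 ≈ -4.1686e+9)
-N = -1*(-8337198559/2) = 8337198559/2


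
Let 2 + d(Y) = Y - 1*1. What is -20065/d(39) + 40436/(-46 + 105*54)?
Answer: -13923733/25308 ≈ -550.17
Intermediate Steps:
d(Y) = -3 + Y (d(Y) = -2 + (Y - 1*1) = -2 + (Y - 1) = -2 + (-1 + Y) = -3 + Y)
-20065/d(39) + 40436/(-46 + 105*54) = -20065/(-3 + 39) + 40436/(-46 + 105*54) = -20065/36 + 40436/(-46 + 5670) = -20065*1/36 + 40436/5624 = -20065/36 + 40436*(1/5624) = -20065/36 + 10109/1406 = -13923733/25308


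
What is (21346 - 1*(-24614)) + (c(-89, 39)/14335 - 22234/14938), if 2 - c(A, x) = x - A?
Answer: 4920690262111/107068115 ≈ 45959.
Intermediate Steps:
c(A, x) = 2 + A - x (c(A, x) = 2 - (x - A) = 2 + (A - x) = 2 + A - x)
(21346 - 1*(-24614)) + (c(-89, 39)/14335 - 22234/14938) = (21346 - 1*(-24614)) + ((2 - 89 - 1*39)/14335 - 22234/14938) = (21346 + 24614) + ((2 - 89 - 39)*(1/14335) - 22234*1/14938) = 45960 + (-126*1/14335 - 11117/7469) = 45960 + (-126/14335 - 11117/7469) = 45960 - 160303289/107068115 = 4920690262111/107068115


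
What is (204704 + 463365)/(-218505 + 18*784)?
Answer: -668069/204393 ≈ -3.2686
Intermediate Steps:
(204704 + 463365)/(-218505 + 18*784) = 668069/(-218505 + 14112) = 668069/(-204393) = 668069*(-1/204393) = -668069/204393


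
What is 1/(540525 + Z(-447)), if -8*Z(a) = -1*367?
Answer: 8/4324567 ≈ 1.8499e-6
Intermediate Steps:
Z(a) = 367/8 (Z(a) = -(-1)*367/8 = -1/8*(-367) = 367/8)
1/(540525 + Z(-447)) = 1/(540525 + 367/8) = 1/(4324567/8) = 8/4324567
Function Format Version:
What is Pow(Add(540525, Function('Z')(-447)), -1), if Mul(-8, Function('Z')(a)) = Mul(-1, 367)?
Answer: Rational(8, 4324567) ≈ 1.8499e-6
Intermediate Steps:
Function('Z')(a) = Rational(367, 8) (Function('Z')(a) = Mul(Rational(-1, 8), Mul(-1, 367)) = Mul(Rational(-1, 8), -367) = Rational(367, 8))
Pow(Add(540525, Function('Z')(-447)), -1) = Pow(Add(540525, Rational(367, 8)), -1) = Pow(Rational(4324567, 8), -1) = Rational(8, 4324567)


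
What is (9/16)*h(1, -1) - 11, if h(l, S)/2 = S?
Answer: -97/8 ≈ -12.125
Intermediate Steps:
h(l, S) = 2*S
(9/16)*h(1, -1) - 11 = (9/16)*(2*(-1)) - 11 = (9*(1/16))*(-2) - 11 = (9/16)*(-2) - 11 = -9/8 - 11 = -97/8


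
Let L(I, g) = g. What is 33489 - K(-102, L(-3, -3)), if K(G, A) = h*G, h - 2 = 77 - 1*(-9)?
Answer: 42465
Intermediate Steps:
h = 88 (h = 2 + (77 - 1*(-9)) = 2 + (77 + 9) = 2 + 86 = 88)
K(G, A) = 88*G
33489 - K(-102, L(-3, -3)) = 33489 - 88*(-102) = 33489 - 1*(-8976) = 33489 + 8976 = 42465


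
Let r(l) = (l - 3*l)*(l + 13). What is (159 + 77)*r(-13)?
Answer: 0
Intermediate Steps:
r(l) = -2*l*(13 + l) (r(l) = (-2*l)*(13 + l) = -2*l*(13 + l))
(159 + 77)*r(-13) = (159 + 77)*(-2*(-13)*(13 - 13)) = 236*(-2*(-13)*0) = 236*0 = 0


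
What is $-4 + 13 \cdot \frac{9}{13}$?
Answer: $5$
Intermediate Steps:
$-4 + 13 \cdot \frac{9}{13} = -4 + 9 = 5$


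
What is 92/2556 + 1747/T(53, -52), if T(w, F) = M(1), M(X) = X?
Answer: 1116356/639 ≈ 1747.0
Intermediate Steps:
T(w, F) = 1
92/2556 + 1747/T(53, -52) = 92/2556 + 1747/1 = 92*(1/2556) + 1747*1 = 23/639 + 1747 = 1116356/639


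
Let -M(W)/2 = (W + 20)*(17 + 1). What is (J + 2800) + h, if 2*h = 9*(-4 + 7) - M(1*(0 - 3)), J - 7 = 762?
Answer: 7777/2 ≈ 3888.5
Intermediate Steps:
J = 769 (J = 7 + 762 = 769)
M(W) = -720 - 36*W (M(W) = -2*(W + 20)*(17 + 1) = -2*(20 + W)*18 = -2*(360 + 18*W) = -720 - 36*W)
h = 639/2 (h = (9*(-4 + 7) - (-720 - 36*(0 - 3)))/2 = (9*3 - (-720 - 36*(-3)))/2 = (27 - (-720 - 36*(-3)))/2 = (27 - (-720 + 108))/2 = (27 - 1*(-612))/2 = (27 + 612)/2 = (1/2)*639 = 639/2 ≈ 319.50)
(J + 2800) + h = (769 + 2800) + 639/2 = 3569 + 639/2 = 7777/2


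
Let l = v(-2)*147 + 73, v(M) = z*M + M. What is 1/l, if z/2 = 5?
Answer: -1/3161 ≈ -0.00031636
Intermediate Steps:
z = 10 (z = 2*5 = 10)
v(M) = 11*M (v(M) = 10*M + M = 11*M)
l = -3161 (l = (11*(-2))*147 + 73 = -22*147 + 73 = -3234 + 73 = -3161)
1/l = 1/(-3161) = -1/3161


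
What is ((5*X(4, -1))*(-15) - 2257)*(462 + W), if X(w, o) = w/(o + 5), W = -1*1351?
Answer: 2073148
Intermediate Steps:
W = -1351
X(w, o) = w/(5 + o)
((5*X(4, -1))*(-15) - 2257)*(462 + W) = ((5*(4/(5 - 1)))*(-15) - 2257)*(462 - 1351) = ((5*(4/4))*(-15) - 2257)*(-889) = ((5*(4*(¼)))*(-15) - 2257)*(-889) = ((5*1)*(-15) - 2257)*(-889) = (5*(-15) - 2257)*(-889) = (-75 - 2257)*(-889) = -2332*(-889) = 2073148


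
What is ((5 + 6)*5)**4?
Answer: 9150625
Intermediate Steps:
((5 + 6)*5)**4 = (11*5)**4 = 55**4 = 9150625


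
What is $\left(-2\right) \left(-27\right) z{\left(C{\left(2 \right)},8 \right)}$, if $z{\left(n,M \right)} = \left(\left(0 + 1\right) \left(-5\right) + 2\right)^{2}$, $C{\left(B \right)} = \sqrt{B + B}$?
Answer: $486$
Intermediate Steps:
$C{\left(B \right)} = \sqrt{2} \sqrt{B}$ ($C{\left(B \right)} = \sqrt{2 B} = \sqrt{2} \sqrt{B}$)
$z{\left(n,M \right)} = 9$ ($z{\left(n,M \right)} = \left(1 \left(-5\right) + 2\right)^{2} = \left(-5 + 2\right)^{2} = \left(-3\right)^{2} = 9$)
$\left(-2\right) \left(-27\right) z{\left(C{\left(2 \right)},8 \right)} = \left(-2\right) \left(-27\right) 9 = 54 \cdot 9 = 486$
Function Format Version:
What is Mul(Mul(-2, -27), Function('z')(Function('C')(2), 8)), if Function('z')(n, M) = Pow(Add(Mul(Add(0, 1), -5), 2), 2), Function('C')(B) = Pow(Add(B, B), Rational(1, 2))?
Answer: 486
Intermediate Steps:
Function('C')(B) = Mul(Pow(2, Rational(1, 2)), Pow(B, Rational(1, 2))) (Function('C')(B) = Pow(Mul(2, B), Rational(1, 2)) = Mul(Pow(2, Rational(1, 2)), Pow(B, Rational(1, 2))))
Function('z')(n, M) = 9 (Function('z')(n, M) = Pow(Add(Mul(1, -5), 2), 2) = Pow(Add(-5, 2), 2) = Pow(-3, 2) = 9)
Mul(Mul(-2, -27), Function('z')(Function('C')(2), 8)) = Mul(Mul(-2, -27), 9) = Mul(54, 9) = 486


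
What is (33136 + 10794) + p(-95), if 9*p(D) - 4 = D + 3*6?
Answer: 395297/9 ≈ 43922.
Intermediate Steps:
p(D) = 22/9 + D/9 (p(D) = 4/9 + (D + 3*6)/9 = 4/9 + (D + 18)/9 = 4/9 + (18 + D)/9 = 4/9 + (2 + D/9) = 22/9 + D/9)
(33136 + 10794) + p(-95) = (33136 + 10794) + (22/9 + (1/9)*(-95)) = 43930 + (22/9 - 95/9) = 43930 - 73/9 = 395297/9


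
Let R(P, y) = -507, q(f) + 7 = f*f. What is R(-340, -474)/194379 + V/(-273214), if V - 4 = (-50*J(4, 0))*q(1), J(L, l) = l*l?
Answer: -23216169/8851177351 ≈ -0.0026229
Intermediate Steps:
q(f) = -7 + f**2 (q(f) = -7 + f*f = -7 + f**2)
J(L, l) = l**2
V = 4 (V = 4 + (-50*0**2)*(-7 + 1**2) = 4 + (-50*0)*(-7 + 1) = 4 + 0*(-6) = 4 + 0 = 4)
R(-340, -474)/194379 + V/(-273214) = -507/194379 + 4/(-273214) = -507*1/194379 + 4*(-1/273214) = -169/64793 - 2/136607 = -23216169/8851177351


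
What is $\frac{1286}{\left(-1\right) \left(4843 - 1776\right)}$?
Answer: $- \frac{1286}{3067} \approx -0.4193$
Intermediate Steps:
$\frac{1286}{\left(-1\right) \left(4843 - 1776\right)} = \frac{1286}{\left(-1\right) 3067} = \frac{1286}{-3067} = 1286 \left(- \frac{1}{3067}\right) = - \frac{1286}{3067}$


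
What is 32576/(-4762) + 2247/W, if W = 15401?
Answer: -245501381/36669781 ≈ -6.6949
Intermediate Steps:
32576/(-4762) + 2247/W = 32576/(-4762) + 2247/15401 = 32576*(-1/4762) + 2247*(1/15401) = -16288/2381 + 2247/15401 = -245501381/36669781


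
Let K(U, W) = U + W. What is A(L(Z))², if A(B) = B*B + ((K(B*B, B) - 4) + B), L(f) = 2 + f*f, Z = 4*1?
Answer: 462400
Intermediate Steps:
Z = 4
L(f) = 2 + f²
A(B) = -4 + 2*B + 2*B² (A(B) = B*B + (((B*B + B) - 4) + B) = B² + (((B² + B) - 4) + B) = B² + (((B + B²) - 4) + B) = B² + ((-4 + B + B²) + B) = B² + (-4 + B² + 2*B) = -4 + 2*B + 2*B²)
A(L(Z))² = (-4 + 2*(2 + 4²) + 2*(2 + 4²)²)² = (-4 + 2*(2 + 16) + 2*(2 + 16)²)² = (-4 + 2*18 + 2*18²)² = (-4 + 36 + 2*324)² = (-4 + 36 + 648)² = 680² = 462400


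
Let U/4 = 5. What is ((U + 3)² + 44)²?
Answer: 328329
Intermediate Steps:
U = 20 (U = 4*5 = 20)
((U + 3)² + 44)² = ((20 + 3)² + 44)² = (23² + 44)² = (529 + 44)² = 573² = 328329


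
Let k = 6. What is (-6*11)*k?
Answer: -396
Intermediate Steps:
(-6*11)*k = -6*11*6 = -66*6 = -396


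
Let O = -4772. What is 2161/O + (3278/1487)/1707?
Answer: -5469643133/12112810548 ≈ -0.45156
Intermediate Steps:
2161/O + (3278/1487)/1707 = 2161/(-4772) + (3278/1487)/1707 = 2161*(-1/4772) + (3278*(1/1487))*(1/1707) = -2161/4772 + (3278/1487)*(1/1707) = -2161/4772 + 3278/2538309 = -5469643133/12112810548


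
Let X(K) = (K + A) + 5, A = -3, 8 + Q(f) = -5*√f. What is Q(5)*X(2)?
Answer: -32 - 20*√5 ≈ -76.721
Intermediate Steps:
Q(f) = -8 - 5*√f
X(K) = 2 + K (X(K) = (K - 3) + 5 = (-3 + K) + 5 = 2 + K)
Q(5)*X(2) = (-8 - 5*√5)*(2 + 2) = (-8 - 5*√5)*4 = -32 - 20*√5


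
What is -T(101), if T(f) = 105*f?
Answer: -10605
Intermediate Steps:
-T(101) = -105*101 = -1*10605 = -10605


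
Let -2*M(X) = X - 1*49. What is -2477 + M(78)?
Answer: -4983/2 ≈ -2491.5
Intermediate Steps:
M(X) = 49/2 - X/2 (M(X) = -(X - 1*49)/2 = -(X - 49)/2 = -(-49 + X)/2 = 49/2 - X/2)
-2477 + M(78) = -2477 + (49/2 - ½*78) = -2477 + (49/2 - 39) = -2477 - 29/2 = -4983/2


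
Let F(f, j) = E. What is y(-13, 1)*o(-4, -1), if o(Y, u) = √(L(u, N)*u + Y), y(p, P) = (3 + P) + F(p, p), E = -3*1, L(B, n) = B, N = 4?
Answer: I*√3 ≈ 1.732*I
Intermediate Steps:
E = -3
F(f, j) = -3
y(p, P) = P (y(p, P) = (3 + P) - 3 = P)
o(Y, u) = √(Y + u²) (o(Y, u) = √(u*u + Y) = √(u² + Y) = √(Y + u²))
y(-13, 1)*o(-4, -1) = 1*√(-4 + (-1)²) = 1*√(-4 + 1) = 1*√(-3) = 1*(I*√3) = I*√3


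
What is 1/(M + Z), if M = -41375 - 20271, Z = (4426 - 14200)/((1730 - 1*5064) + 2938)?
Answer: -22/1355669 ≈ -1.6228e-5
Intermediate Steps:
Z = 543/22 (Z = -9774/((1730 - 5064) + 2938) = -9774/(-3334 + 2938) = -9774/(-396) = -9774*(-1/396) = 543/22 ≈ 24.682)
M = -61646
1/(M + Z) = 1/(-61646 + 543/22) = 1/(-1355669/22) = -22/1355669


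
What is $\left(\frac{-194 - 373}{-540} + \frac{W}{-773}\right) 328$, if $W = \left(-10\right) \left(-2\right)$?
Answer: $\frac{1298306}{3865} \approx 335.91$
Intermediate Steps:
$W = 20$
$\left(\frac{-194 - 373}{-540} + \frac{W}{-773}\right) 328 = \left(\frac{-194 - 373}{-540} + \frac{20}{-773}\right) 328 = \left(\left(-567\right) \left(- \frac{1}{540}\right) + 20 \left(- \frac{1}{773}\right)\right) 328 = \left(\frac{21}{20} - \frac{20}{773}\right) 328 = \frac{15833}{15460} \cdot 328 = \frac{1298306}{3865}$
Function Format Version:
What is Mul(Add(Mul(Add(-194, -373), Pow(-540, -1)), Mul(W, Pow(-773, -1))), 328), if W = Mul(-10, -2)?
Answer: Rational(1298306, 3865) ≈ 335.91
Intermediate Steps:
W = 20
Mul(Add(Mul(Add(-194, -373), Pow(-540, -1)), Mul(W, Pow(-773, -1))), 328) = Mul(Add(Mul(Add(-194, -373), Pow(-540, -1)), Mul(20, Pow(-773, -1))), 328) = Mul(Add(Mul(-567, Rational(-1, 540)), Mul(20, Rational(-1, 773))), 328) = Mul(Add(Rational(21, 20), Rational(-20, 773)), 328) = Mul(Rational(15833, 15460), 328) = Rational(1298306, 3865)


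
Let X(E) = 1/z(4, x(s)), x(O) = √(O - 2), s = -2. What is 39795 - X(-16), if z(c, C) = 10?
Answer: 397949/10 ≈ 39795.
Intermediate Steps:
x(O) = √(-2 + O)
X(E) = ⅒ (X(E) = 1/10 = ⅒)
39795 - X(-16) = 39795 - 1*⅒ = 39795 - ⅒ = 397949/10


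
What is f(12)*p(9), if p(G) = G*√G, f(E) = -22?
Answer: -594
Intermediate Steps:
p(G) = G^(3/2)
f(12)*p(9) = -22*9^(3/2) = -22*27 = -594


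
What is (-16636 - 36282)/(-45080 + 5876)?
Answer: 26459/19602 ≈ 1.3498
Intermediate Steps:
(-16636 - 36282)/(-45080 + 5876) = -52918/(-39204) = -52918*(-1/39204) = 26459/19602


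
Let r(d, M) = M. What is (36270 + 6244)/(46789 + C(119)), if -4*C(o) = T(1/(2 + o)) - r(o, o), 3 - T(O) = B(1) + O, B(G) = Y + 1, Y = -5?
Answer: 20576776/22659429 ≈ 0.90809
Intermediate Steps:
B(G) = -4 (B(G) = -5 + 1 = -4)
T(O) = 7 - O (T(O) = 3 - (-4 + O) = 3 + (4 - O) = 7 - O)
C(o) = -7/4 + o/4 + 1/(4*(2 + o)) (C(o) = -((7 - 1/(2 + o)) - o)/4 = -(7 - o - 1/(2 + o))/4 = -7/4 + o/4 + 1/(4*(2 + o)))
(36270 + 6244)/(46789 + C(119)) = (36270 + 6244)/(46789 + (1 + (-7 + 119)*(2 + 119))/(4*(2 + 119))) = 42514/(46789 + (1/4)*(1 + 112*121)/121) = 42514/(46789 + (1/4)*(1/121)*(1 + 13552)) = 42514/(46789 + (1/4)*(1/121)*13553) = 42514/(46789 + 13553/484) = 42514/(22659429/484) = 42514*(484/22659429) = 20576776/22659429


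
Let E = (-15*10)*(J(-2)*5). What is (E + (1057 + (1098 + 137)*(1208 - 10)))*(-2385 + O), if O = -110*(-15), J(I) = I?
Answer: -1089333945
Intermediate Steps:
O = 1650
E = 1500 (E = (-15*10)*(-2*5) = -150*(-10) = 1500)
(E + (1057 + (1098 + 137)*(1208 - 10)))*(-2385 + O) = (1500 + (1057 + (1098 + 137)*(1208 - 10)))*(-2385 + 1650) = (1500 + (1057 + 1235*1198))*(-735) = (1500 + (1057 + 1479530))*(-735) = (1500 + 1480587)*(-735) = 1482087*(-735) = -1089333945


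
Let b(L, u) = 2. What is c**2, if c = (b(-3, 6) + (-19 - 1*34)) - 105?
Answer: 24336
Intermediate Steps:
c = -156 (c = (2 + (-19 - 1*34)) - 105 = (2 + (-19 - 34)) - 105 = (2 - 53) - 105 = -51 - 105 = -156)
c**2 = (-156)**2 = 24336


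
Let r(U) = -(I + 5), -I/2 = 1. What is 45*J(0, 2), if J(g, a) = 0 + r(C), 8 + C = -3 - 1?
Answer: -135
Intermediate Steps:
I = -2 (I = -2*1 = -2)
C = -12 (C = -8 + (-3 - 1) = -8 - 4 = -12)
r(U) = -3 (r(U) = -(-2 + 5) = -1*3 = -3)
J(g, a) = -3 (J(g, a) = 0 - 3 = -3)
45*J(0, 2) = 45*(-3) = -135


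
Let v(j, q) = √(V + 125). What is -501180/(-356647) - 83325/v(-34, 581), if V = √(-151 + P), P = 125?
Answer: 501180/356647 - 83325/√(125 + I*√26) ≈ -7446.8 + 151.85*I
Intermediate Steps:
V = I*√26 (V = √(-151 + 125) = √(-26) = I*√26 ≈ 5.099*I)
v(j, q) = √(125 + I*√26) (v(j, q) = √(I*√26 + 125) = √(125 + I*√26))
-501180/(-356647) - 83325/v(-34, 581) = -501180/(-356647) - 83325/√(125 + I*√26) = -501180*(-1/356647) - 83325/√(125 + I*√26) = 501180/356647 - 83325/√(125 + I*√26)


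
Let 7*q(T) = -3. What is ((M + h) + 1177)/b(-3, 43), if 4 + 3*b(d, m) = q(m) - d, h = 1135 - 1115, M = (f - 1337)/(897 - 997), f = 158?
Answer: -2538459/1000 ≈ -2538.5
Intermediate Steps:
M = 1179/100 (M = (158 - 1337)/(897 - 997) = -1179/(-100) = -1179*(-1/100) = 1179/100 ≈ 11.790)
q(T) = -3/7 (q(T) = (⅐)*(-3) = -3/7)
h = 20
b(d, m) = -31/21 - d/3 (b(d, m) = -4/3 + (-3/7 - d)/3 = -4/3 + (-⅐ - d/3) = -31/21 - d/3)
((M + h) + 1177)/b(-3, 43) = ((1179/100 + 20) + 1177)/(-31/21 - ⅓*(-3)) = (3179/100 + 1177)/(-31/21 + 1) = 120879/(100*(-10/21)) = (120879/100)*(-21/10) = -2538459/1000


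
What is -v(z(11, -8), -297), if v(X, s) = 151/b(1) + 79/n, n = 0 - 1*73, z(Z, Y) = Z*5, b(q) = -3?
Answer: 11260/219 ≈ 51.416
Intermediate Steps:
z(Z, Y) = 5*Z
n = -73 (n = 0 - 73 = -73)
v(X, s) = -11260/219 (v(X, s) = 151/(-3) + 79/(-73) = 151*(-1/3) + 79*(-1/73) = -151/3 - 79/73 = -11260/219)
-v(z(11, -8), -297) = -1*(-11260/219) = 11260/219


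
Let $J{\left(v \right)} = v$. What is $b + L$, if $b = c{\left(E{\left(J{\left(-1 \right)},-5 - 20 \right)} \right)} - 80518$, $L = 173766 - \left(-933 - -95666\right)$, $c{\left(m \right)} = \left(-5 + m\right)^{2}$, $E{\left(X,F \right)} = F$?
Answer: $-585$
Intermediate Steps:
$L = 79033$ ($L = 173766 - \left(-933 + 95666\right) = 173766 - 94733 = 79033$)
$b = -79618$ ($b = \left(-5 - 25\right)^{2} - 80518 = \left(-30\right)^{2} - 80518 = 900 - 80518 = -79618$)
$b + L = -79618 + 79033 = -585$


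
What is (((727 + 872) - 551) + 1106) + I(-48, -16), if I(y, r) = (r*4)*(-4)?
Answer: 2410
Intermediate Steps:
I(y, r) = -16*r (I(y, r) = (4*r)*(-4) = -16*r)
(((727 + 872) - 551) + 1106) + I(-48, -16) = (((727 + 872) - 551) + 1106) - 16*(-16) = ((1599 - 551) + 1106) + 256 = (1048 + 1106) + 256 = 2154 + 256 = 2410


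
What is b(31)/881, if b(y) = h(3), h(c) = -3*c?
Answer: -9/881 ≈ -0.010216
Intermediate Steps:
b(y) = -9 (b(y) = -3*3 = -9)
b(31)/881 = -9/881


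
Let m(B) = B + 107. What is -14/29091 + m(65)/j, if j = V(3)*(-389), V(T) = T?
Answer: -1673330/11316399 ≈ -0.14787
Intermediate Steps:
m(B) = 107 + B
j = -1167 (j = 3*(-389) = -1167)
-14/29091 + m(65)/j = -14/29091 + (107 + 65)/(-1167) = -14*1/29091 + 172*(-1/1167) = -14/29091 - 172/1167 = -1673330/11316399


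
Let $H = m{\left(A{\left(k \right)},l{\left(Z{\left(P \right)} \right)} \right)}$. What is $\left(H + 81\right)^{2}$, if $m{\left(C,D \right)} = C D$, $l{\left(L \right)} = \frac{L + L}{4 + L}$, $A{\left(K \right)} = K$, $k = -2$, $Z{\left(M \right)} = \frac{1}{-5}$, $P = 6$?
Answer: $\frac{2380849}{361} \approx 6595.1$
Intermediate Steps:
$Z{\left(M \right)} = - \frac{1}{5}$
$l{\left(L \right)} = \frac{2 L}{4 + L}$
$H = \frac{4}{19}$ ($H = - 2 \cdot 2 \left(- \frac{1}{5}\right) \frac{1}{4 - \frac{1}{5}} = - 2 \cdot 2 \left(- \frac{1}{5}\right) \frac{1}{\frac{19}{5}} = - 2 \cdot 2 \left(- \frac{1}{5}\right) \frac{5}{19} = \left(-2\right) \left(- \frac{2}{19}\right) = \frac{4}{19} \approx 0.21053$)
$\left(H + 81\right)^{2} = \left(\frac{4}{19} + 81\right)^{2} = \left(\frac{1543}{19}\right)^{2} = \frac{2380849}{361}$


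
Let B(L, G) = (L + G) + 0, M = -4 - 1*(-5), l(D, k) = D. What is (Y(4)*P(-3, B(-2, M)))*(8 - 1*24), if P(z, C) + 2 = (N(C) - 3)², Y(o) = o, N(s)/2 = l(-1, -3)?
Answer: -1472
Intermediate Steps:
N(s) = -2 (N(s) = 2*(-1) = -2)
M = 1 (M = -4 + 5 = 1)
B(L, G) = G + L (B(L, G) = (G + L) + 0 = G + L)
P(z, C) = 23 (P(z, C) = -2 + (-2 - 3)² = -2 + (-5)² = -2 + 25 = 23)
(Y(4)*P(-3, B(-2, M)))*(8 - 1*24) = (4*23)*(8 - 1*24) = 92*(8 - 24) = 92*(-16) = -1472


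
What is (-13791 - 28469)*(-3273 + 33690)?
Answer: -1285422420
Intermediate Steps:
(-13791 - 28469)*(-3273 + 33690) = -42260*30417 = -1285422420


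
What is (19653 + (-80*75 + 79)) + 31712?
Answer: 45444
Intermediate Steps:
(19653 + (-80*75 + 79)) + 31712 = (19653 + (-6000 + 79)) + 31712 = (19653 - 5921) + 31712 = 13732 + 31712 = 45444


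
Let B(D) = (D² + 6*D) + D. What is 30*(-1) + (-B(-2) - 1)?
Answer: -21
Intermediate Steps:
B(D) = D² + 7*D
30*(-1) + (-B(-2) - 1) = 30*(-1) + (-(-2)*(7 - 2) - 1) = -30 + (-(-2)*5 - 1) = -30 + (-1*(-10) - 1) = -30 + (10 - 1) = -30 + 9 = -21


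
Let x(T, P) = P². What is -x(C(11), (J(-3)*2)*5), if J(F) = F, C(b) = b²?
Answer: -900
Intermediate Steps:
-x(C(11), (J(-3)*2)*5) = -(-3*2*5)² = -(-6*5)² = -1*(-30)² = -1*900 = -900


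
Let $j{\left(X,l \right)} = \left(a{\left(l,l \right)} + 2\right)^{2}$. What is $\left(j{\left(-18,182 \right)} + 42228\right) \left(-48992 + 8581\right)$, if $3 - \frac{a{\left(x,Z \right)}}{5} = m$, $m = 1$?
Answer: $-1712294892$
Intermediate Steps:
$a{\left(x,Z \right)} = 10$ ($a{\left(x,Z \right)} = 15 - 5 = 10$)
$j{\left(X,l \right)} = 144$ ($j{\left(X,l \right)} = \left(10 + 2\right)^{2} = 12^{2} = 144$)
$\left(j{\left(-18,182 \right)} + 42228\right) \left(-48992 + 8581\right) = \left(144 + 42228\right) \left(-48992 + 8581\right) = 42372 \left(-40411\right) = -1712294892$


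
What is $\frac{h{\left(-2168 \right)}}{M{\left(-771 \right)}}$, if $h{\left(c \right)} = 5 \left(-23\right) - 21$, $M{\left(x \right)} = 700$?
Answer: $- \frac{34}{175} \approx -0.19429$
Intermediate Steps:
$h{\left(c \right)} = -136$ ($h{\left(c \right)} = -115 - 21 = -136$)
$\frac{h{\left(-2168 \right)}}{M{\left(-771 \right)}} = - \frac{136}{700} = \left(-136\right) \frac{1}{700} = - \frac{34}{175}$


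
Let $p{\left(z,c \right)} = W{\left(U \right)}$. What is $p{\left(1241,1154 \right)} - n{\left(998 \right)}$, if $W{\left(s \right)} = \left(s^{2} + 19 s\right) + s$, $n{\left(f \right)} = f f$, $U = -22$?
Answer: $-995960$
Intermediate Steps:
$n{\left(f \right)} = f^{2}$
$W{\left(s \right)} = s^{2} + 20 s$
$p{\left(z,c \right)} = 44$ ($p{\left(z,c \right)} = - 22 \left(20 - 22\right) = \left(-22\right) \left(-2\right) = 44$)
$p{\left(1241,1154 \right)} - n{\left(998 \right)} = 44 - 998^{2} = 44 - 996004 = -995960$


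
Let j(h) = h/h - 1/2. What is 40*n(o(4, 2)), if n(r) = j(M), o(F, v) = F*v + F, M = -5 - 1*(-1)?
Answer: 20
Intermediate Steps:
M = -4 (M = -5 + 1 = -4)
o(F, v) = F + F*v
j(h) = ½ (j(h) = 1 - 1*½ = 1 - ½ = ½)
n(r) = ½
40*n(o(4, 2)) = 40*(½) = 20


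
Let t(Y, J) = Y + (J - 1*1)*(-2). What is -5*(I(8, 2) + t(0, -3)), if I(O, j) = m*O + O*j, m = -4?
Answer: 40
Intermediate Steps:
t(Y, J) = 2 + Y - 2*J (t(Y, J) = Y + (J - 1)*(-2) = Y + (-1 + J)*(-2) = Y + (2 - 2*J) = 2 + Y - 2*J)
I(O, j) = -4*O + O*j
-5*(I(8, 2) + t(0, -3)) = -5*(8*(-4 + 2) + (2 + 0 - 2*(-3))) = -5*(8*(-2) + (2 + 0 + 6)) = -5*(-16 + 8) = -5*(-8) = 40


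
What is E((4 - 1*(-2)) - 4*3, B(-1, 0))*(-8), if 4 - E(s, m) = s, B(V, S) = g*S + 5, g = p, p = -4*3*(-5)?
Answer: -80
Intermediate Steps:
p = 60 (p = -12*(-5) = 60)
g = 60
B(V, S) = 5 + 60*S (B(V, S) = 60*S + 5 = 5 + 60*S)
E(s, m) = 4 - s
E((4 - 1*(-2)) - 4*3, B(-1, 0))*(-8) = (4 - ((4 - 1*(-2)) - 4*3))*(-8) = (4 - ((4 + 2) - 12))*(-8) = (4 - (6 - 12))*(-8) = (4 - 1*(-6))*(-8) = (4 + 6)*(-8) = 10*(-8) = -80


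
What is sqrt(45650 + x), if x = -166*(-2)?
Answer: sqrt(45982) ≈ 214.43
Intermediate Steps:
x = 332
sqrt(45650 + x) = sqrt(45650 + 332) = sqrt(45982)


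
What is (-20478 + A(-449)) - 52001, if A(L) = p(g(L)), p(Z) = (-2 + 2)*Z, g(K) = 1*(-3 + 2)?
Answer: -72479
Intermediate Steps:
g(K) = -1 (g(K) = 1*(-1) = -1)
p(Z) = 0 (p(Z) = 0*Z = 0)
A(L) = 0
(-20478 + A(-449)) - 52001 = (-20478 + 0) - 52001 = -20478 - 52001 = -72479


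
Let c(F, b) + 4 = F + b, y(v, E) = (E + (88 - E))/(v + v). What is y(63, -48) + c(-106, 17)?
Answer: -5815/63 ≈ -92.302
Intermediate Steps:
y(v, E) = 44/v (y(v, E) = 88/((2*v)) = 88*(1/(2*v)) = 44/v)
c(F, b) = -4 + F + b (c(F, b) = -4 + (F + b) = -4 + F + b)
y(63, -48) + c(-106, 17) = 44/63 + (-4 - 106 + 17) = 44*(1/63) - 93 = 44/63 - 93 = -5815/63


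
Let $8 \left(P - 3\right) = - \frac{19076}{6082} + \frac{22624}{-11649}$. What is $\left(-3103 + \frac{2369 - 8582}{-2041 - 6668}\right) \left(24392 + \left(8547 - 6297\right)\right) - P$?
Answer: $- \frac{33998585280471679261}{411350559708} \approx -8.2651 \cdot 10^{7}$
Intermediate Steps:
$P = \frac{335141435}{141698436}$ ($P = 3 + \frac{- \frac{19076}{6082} + \frac{22624}{-11649}}{8} = 3 + \frac{\left(-19076\right) \frac{1}{6082} + 22624 \left(- \frac{1}{11649}\right)}{8} = 3 + \frac{- \frac{9538}{3041} - \frac{22624}{11649}}{8} = 3 + \frac{1}{8} \left(- \frac{179907746}{35424609}\right) = 3 - \frac{89953873}{141698436} = \frac{335141435}{141698436} \approx 2.3652$)
$\left(-3103 + \frac{2369 - 8582}{-2041 - 6668}\right) \left(24392 + \left(8547 - 6297\right)\right) - P = \left(-3103 + \frac{2369 - 8582}{-2041 - 6668}\right) \left(24392 + \left(8547 - 6297\right)\right) - \frac{335141435}{141698436} = \left(-3103 - \frac{6213}{-8709}\right) \left(24392 + 2250\right) - \frac{335141435}{141698436} = \left(-3103 - - \frac{2071}{2903}\right) 26642 - \frac{335141435}{141698436} = \left(-3103 + \frac{2071}{2903}\right) 26642 - \frac{335141435}{141698436} = \left(- \frac{9005938}{2903}\right) 26642 - \frac{335141435}{141698436} = - \frac{239936200196}{2903} - \frac{335141435}{141698436} = - \frac{33998585280471679261}{411350559708}$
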